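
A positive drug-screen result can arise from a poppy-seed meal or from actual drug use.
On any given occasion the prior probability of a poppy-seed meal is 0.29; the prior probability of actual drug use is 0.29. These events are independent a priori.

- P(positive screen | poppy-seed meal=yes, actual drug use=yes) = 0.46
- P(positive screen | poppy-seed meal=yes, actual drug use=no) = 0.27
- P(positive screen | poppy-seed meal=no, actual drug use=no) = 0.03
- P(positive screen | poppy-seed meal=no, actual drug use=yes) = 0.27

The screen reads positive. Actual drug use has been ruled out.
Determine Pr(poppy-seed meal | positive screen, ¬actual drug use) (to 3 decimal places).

P(positive screen | ¬actual drug use) = 0.03·0.71 + 0.27·0.29 = 0.021300 + 0.078300 = 0.099600
The poppy-seed meal-present share is 0.27·0.29 = 0.078300.
Hence the posterior is 0.078300/0.099600 ≈ 0.786.

Pr(poppy-seed meal | positive screen, ¬actual drug use) ≈ 0.786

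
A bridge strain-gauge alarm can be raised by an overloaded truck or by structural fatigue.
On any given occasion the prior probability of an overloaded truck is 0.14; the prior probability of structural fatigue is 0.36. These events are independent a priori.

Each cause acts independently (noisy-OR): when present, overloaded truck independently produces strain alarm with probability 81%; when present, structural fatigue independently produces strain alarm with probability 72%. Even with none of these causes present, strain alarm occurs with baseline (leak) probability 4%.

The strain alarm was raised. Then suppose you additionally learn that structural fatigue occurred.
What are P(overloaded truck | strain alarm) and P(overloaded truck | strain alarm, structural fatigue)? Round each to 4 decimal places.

Under noisy-OR, P(strain alarm | causes) = 1 − (1−0.04)·∏(1−qᵢ) over the active causes.
P(strain alarm) = 0.04·0.86·0.64 + 0.7312·0.86·0.36 + 0.8176·0.14·0.64 + 0.948928·0.14·0.36 = 0.022016 + 0.226380 + 0.073257 + 0.047826 = 0.369479
The overloaded truck-present share is 0.073257 + 0.047826 = 0.121083.
Hence the posterior is 0.121083/0.369479 ≈ 0.3277.

Now condition on the additional information:
P(strain alarm | structural fatigue) = 0.7312*0.86 + 0.948928*0.14 = 0.628832 + 0.132850 = 0.761682
The overloaded truck-present share is 0.948928*0.14 = 0.132850.
So P(overloaded truck | strain alarm, structural fatigue) = 0.132850/0.761682 ≈ 0.1744.
— structural fatigue explains away the evidence for overloaded truck.

P(overloaded truck | strain alarm) ≈ 0.3277; P(overloaded truck | strain alarm, structural fatigue) ≈ 0.1744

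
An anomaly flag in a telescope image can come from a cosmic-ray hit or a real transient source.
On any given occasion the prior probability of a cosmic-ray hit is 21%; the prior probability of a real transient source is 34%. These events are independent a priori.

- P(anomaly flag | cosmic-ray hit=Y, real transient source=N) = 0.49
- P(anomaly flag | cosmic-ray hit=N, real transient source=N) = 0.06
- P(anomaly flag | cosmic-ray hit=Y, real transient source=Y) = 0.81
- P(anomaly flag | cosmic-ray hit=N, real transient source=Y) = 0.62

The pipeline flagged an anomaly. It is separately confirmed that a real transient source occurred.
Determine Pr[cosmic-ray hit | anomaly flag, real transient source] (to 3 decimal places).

Pr[cosmic-ray hit | anomaly flag, real transient source] ≈ 0.258

P(anomaly flag | real transient source) = 0.62·0.79 + 0.81·0.21 = 0.489800 + 0.170100 = 0.659900
Restricting to configurations with cosmic-ray hit present: 0.81·0.21 = 0.170100.
Hence the posterior is 0.170100/0.659900 ≈ 0.258.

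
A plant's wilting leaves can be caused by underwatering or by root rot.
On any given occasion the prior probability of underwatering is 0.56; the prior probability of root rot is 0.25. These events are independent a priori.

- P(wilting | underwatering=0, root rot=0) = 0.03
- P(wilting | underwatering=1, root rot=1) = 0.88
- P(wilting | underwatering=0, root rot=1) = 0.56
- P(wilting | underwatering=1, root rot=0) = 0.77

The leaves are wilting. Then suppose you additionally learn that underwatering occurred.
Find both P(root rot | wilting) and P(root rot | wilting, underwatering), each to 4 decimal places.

Weight on root rot=true, given the evidence: 0.061600 + 0.123200 = 0.184800
Normalizer over all consistent configurations: 0.03*0.44*0.75 + 0.56*0.44*0.25 + 0.77*0.56*0.75 + 0.88*0.56*0.25 = 0.518100
Posterior = 0.184800 / 0.518100 ≈ 0.3567

Now condition on the additional information:
P(wilting | underwatering) = 0.77×0.75 + 0.88×0.25 = 0.577500 + 0.220000 = 0.797500
Of this, 0.220000 comes from 0.88×0.25 (the root rot=true cases).
Hence the posterior is 0.220000/0.797500 ≈ 0.2759.

P(root rot | wilting) ≈ 0.3567; P(root rot | wilting, underwatering) ≈ 0.2759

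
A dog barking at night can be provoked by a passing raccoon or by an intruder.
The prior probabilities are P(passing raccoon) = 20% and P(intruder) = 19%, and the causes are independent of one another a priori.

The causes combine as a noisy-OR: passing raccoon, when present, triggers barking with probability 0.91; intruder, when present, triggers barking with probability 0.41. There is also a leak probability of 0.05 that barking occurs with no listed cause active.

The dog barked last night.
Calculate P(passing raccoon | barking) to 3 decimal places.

P(passing raccoon | barking) ≈ 0.650

Under noisy-OR, P(barking | causes) = 1 − (1−0.05)·∏(1−qᵢ) over the active causes.
P(barking) = 0.05·0.8·0.81 + 0.4395·0.8·0.19 + 0.9145·0.2·0.81 + 0.949555·0.2·0.19 = 0.032400 + 0.066804 + 0.148149 + 0.036083 = 0.283436
Of this, 0.184232 comes from 0.148149 + 0.036083 (the passing raccoon=true cases).
P(passing raccoon | barking) = 0.184232 / 0.283436 ≈ 0.650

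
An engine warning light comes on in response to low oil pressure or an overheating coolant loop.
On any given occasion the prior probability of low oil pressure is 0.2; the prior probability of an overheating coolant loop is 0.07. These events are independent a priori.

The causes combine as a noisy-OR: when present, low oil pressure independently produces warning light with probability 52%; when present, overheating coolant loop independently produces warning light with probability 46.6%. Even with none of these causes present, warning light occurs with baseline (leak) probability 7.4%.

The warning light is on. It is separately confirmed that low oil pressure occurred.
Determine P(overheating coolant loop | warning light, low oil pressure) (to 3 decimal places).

P(overheating coolant loop | warning light, low oil pressure) ≈ 0.094

Under noisy-OR, P(warning light | causes) = 1 − (1−0.074)·∏(1−qᵢ) over the active causes.
Numerator (weight on configurations with overheating coolant loop): 0.762648·0.07 = 0.053385
Denominator P(warning light | low oil pressure): 0.55552·0.93 + 0.762648·0.07 = 0.570019
Posterior = 0.053385 / 0.570019 ≈ 0.094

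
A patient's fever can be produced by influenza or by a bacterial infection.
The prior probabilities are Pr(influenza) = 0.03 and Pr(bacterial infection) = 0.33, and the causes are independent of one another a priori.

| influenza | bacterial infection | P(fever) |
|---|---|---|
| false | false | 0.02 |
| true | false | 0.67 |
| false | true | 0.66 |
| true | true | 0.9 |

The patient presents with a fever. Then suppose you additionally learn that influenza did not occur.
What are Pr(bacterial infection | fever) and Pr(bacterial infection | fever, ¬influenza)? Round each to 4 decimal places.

Enumerate the 4 (influenza, bacterial infection) configurations and weight by the priors:
  P(fever) = 0.02*0.97*0.67 + 0.66*0.97*0.33 + 0.67*0.03*0.67 + 0.9*0.03*0.33
        = 0.012998 + 0.211266 + 0.013467 + 0.008910 = 0.246641
Keeping only the bacterial infection-present terms gives 0.220176, so
  P(bacterial infection | fever) = 0.220176 / 0.246641 ≈ 0.8927

Now also conditioning on influenza≠true:
P(fever | ¬influenza) = 0.02·0.67 + 0.66·0.33 = 0.013400 + 0.217800 = 0.231200
The bacterial infection-present share is 0.66·0.33 = 0.217800.
P(bacterial infection | fever, ¬influenza) = 0.217800 / 0.231200 ≈ 0.9420
With influenza excluded, bacterial infection must carry more of the explanatory weight for the fever.

Pr(bacterial infection | fever) ≈ 0.8927; Pr(bacterial infection | fever, ¬influenza) ≈ 0.9420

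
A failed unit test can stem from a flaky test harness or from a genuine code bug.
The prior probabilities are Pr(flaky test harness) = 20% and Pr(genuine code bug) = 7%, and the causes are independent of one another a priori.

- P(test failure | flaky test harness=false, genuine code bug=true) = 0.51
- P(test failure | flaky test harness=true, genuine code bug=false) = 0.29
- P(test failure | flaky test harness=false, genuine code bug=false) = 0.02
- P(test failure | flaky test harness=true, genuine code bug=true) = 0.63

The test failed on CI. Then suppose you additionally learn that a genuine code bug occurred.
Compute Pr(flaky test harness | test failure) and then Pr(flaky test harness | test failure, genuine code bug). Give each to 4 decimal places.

Pr(flaky test harness | test failure) ≈ 0.5910; Pr(flaky test harness | test failure, genuine code bug) ≈ 0.2360

Sum P(test failure|·) weighted by the priors over the 4 (flaky test harness, genuine code bug) configurations:
  P(test failure) = 0.02*0.8*0.93 + 0.51*0.8*0.07 + 0.29*0.2*0.93 + 0.63*0.2*0.07
        = 0.014880 + 0.028560 + 0.053940 + 0.008820 = 0.106200
Configurations with flaky test harness contribute 0.062760, so
  P(flaky test harness | test failure) = 0.062760 / 0.106200 ≈ 0.5910

With the extra evidence:
P(test failure | genuine code bug) = 0.51×0.8 + 0.63×0.2 = 0.408000 + 0.126000 = 0.534000
The flaky test harness-present share is 0.63×0.2 = 0.126000.
P(flaky test harness | test failure, genuine code bug) = 0.126000 / 0.534000 ≈ 0.2360
— genuine code bug explains away the evidence for flaky test harness.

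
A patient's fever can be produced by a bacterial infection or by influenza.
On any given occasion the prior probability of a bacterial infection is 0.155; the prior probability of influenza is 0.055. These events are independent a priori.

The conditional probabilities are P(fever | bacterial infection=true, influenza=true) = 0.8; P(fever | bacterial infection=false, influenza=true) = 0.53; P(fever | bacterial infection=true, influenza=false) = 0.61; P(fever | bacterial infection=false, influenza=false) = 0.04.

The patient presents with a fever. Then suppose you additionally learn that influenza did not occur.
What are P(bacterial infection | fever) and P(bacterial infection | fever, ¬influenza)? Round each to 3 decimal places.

P(bacterial infection | fever) ≈ 0.630; P(bacterial infection | fever, ¬influenza) ≈ 0.737

P(fever) = 0.04·0.845·0.945 + 0.53·0.845·0.055 + 0.61·0.155·0.945 + 0.8·0.155·0.055 = 0.031941 + 0.024632 + 0.089350 + 0.006820 = 0.152743
Of this, 0.096170 comes from 0.089350 + 0.006820 (the bacterial infection=true cases).
So P(bacterial infection | fever) = 0.096170/0.152743 ≈ 0.630.

Now condition on the additional information:
P(fever | ¬influenza) = 0.04·0.845 + 0.61·0.155 = 0.033800 + 0.094550 = 0.128350
Restricting to configurations with bacterial infection present: 0.61·0.155 = 0.094550.
P(bacterial infection | fever, ¬influenza) = 0.094550 / 0.128350 ≈ 0.737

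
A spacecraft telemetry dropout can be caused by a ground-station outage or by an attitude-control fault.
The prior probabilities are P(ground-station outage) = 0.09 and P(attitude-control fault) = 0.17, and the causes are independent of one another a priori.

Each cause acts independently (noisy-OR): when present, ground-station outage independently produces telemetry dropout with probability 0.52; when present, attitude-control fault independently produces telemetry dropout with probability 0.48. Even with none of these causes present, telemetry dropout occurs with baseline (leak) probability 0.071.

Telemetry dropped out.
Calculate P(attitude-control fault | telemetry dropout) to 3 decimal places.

Under noisy-OR, P(telemetry dropout | causes) = 1 − (1−0.071)·∏(1−qᵢ) over the active causes.
P(telemetry dropout) = 0.071·0.91·0.83 + 0.51692·0.91·0.17 + 0.55408·0.09·0.83 + 0.768122·0.09·0.17 = 0.053626 + 0.079968 + 0.041390 + 0.011752 = 0.186736
Restricting to configurations with attitude-control fault present: 0.079968 + 0.011752 = 0.091720.
P(attitude-control fault | telemetry dropout) = 0.091720 / 0.186736 ≈ 0.491

P(attitude-control fault | telemetry dropout) ≈ 0.491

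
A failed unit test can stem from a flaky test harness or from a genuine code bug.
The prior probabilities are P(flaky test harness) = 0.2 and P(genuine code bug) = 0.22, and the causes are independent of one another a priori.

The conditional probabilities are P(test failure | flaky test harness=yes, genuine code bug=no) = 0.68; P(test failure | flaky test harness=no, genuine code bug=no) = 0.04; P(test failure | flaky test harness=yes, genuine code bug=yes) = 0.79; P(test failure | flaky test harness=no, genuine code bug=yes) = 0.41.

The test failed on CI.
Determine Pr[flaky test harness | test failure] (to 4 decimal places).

For the numerator, keep only flaky test harness=true terms: 0.106080 + 0.034760 = 0.140840
Normalizer over all consistent configurations: 0.04*0.8*0.78 + 0.41*0.8*0.22 + 0.68*0.2*0.78 + 0.79*0.2*0.22 = 0.237960
Posterior = 0.140840 / 0.237960 ≈ 0.5919

Pr[flaky test harness | test failure] ≈ 0.5919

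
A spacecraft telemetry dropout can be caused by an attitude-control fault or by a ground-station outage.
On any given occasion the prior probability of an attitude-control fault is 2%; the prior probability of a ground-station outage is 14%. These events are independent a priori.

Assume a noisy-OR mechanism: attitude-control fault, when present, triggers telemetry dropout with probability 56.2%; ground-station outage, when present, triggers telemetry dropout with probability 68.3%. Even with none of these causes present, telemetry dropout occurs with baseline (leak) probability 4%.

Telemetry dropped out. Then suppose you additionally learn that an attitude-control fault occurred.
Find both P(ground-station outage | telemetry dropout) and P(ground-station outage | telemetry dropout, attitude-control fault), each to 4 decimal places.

Under noisy-OR, P(telemetry dropout | causes) = 1 − (1−0.04)·∏(1−qᵢ) over the active causes.
Numerator (weight on configurations with ground-station outage): 0.095447 + 0.002427 = 0.097874
The normalizing constant is 0.04·0.98·0.86 + 0.69568·0.98·0.14 + 0.57952·0.02·0.86 + 0.866708·0.02·0.14 = 0.141554
Posterior = 0.097874 / 0.141554 ≈ 0.6914

With the extra evidence:
P(telemetry dropout | attitude-control fault) = 0.57952×0.86 + 0.866708×0.14 = 0.498387 + 0.121339 = 0.619726
Of this, 0.121339 comes from 0.866708×0.14 (the ground-station outage=true cases).
Hence the posterior is 0.121339/0.619726 ≈ 0.1958.
Conditioning on attitude-control fault lowers the posterior on ground-station outage: the classic explaining-away effect in a common-effect structure.

P(ground-station outage | telemetry dropout) ≈ 0.6914; P(ground-station outage | telemetry dropout, attitude-control fault) ≈ 0.1958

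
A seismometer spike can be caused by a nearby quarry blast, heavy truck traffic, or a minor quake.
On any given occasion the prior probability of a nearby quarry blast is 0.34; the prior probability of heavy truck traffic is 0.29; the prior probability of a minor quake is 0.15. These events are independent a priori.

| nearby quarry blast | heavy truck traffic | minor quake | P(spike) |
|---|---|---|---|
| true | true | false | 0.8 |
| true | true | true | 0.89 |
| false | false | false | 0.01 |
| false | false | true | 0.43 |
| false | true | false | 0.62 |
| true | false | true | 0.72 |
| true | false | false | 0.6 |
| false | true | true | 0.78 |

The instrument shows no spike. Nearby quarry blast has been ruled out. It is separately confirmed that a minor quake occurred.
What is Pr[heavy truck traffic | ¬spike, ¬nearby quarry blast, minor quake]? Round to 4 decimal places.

Numerator (weight on configurations with heavy truck traffic): 0.22×0.29 = 0.063800
The normalizing constant is 0.57×0.71 + 0.22×0.29 = 0.468500
Posterior = 0.063800 / 0.468500 ≈ 0.1362

Pr[heavy truck traffic | ¬spike, ¬nearby quarry blast, minor quake] ≈ 0.1362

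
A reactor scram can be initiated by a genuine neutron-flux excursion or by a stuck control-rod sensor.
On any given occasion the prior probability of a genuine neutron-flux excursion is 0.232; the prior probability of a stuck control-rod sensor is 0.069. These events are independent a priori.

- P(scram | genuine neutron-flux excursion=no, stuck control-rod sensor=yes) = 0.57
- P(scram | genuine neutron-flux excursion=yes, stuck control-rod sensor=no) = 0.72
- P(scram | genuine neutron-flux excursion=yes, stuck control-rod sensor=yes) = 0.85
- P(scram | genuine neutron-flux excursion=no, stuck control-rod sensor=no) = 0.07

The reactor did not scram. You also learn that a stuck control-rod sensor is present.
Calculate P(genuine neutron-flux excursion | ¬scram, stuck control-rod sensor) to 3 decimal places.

P(genuine neutron-flux excursion | ¬scram, stuck control-rod sensor) ≈ 0.095

By total probability over both values of genuine neutron-flux excursion:
  P(¬scram | stuck control-rod sensor) = 0.43×0.768 + 0.15×0.232
        = 0.330240 + 0.034800 = 0.365040
The terms with genuine neutron-flux excursion present sum to 0.034800, so
  P(genuine neutron-flux excursion | ¬scram, stuck control-rod sensor) = 0.034800 / 0.365040 ≈ 0.095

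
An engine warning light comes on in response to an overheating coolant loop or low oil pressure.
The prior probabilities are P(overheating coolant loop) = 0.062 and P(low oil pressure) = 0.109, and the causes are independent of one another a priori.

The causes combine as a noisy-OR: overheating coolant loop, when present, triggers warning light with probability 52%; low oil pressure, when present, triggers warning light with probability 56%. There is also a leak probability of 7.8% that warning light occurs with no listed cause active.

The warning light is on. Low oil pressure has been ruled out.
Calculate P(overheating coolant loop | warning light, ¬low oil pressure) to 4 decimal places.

P(overheating coolant loop | warning light, ¬low oil pressure) ≈ 0.3208

Under noisy-OR, P(warning light | causes) = 1 − (1−0.078)·∏(1−qᵢ) over the active causes.
P(warning light | ¬low oil pressure) = 0.078·0.938 + 0.55744·0.062 = 0.073164 + 0.034561 = 0.107725
Restricting to configurations with overheating coolant loop present: 0.55744·0.062 = 0.034561.
P(overheating coolant loop | warning light, ¬low oil pressure) = 0.034561 / 0.107725 ≈ 0.3208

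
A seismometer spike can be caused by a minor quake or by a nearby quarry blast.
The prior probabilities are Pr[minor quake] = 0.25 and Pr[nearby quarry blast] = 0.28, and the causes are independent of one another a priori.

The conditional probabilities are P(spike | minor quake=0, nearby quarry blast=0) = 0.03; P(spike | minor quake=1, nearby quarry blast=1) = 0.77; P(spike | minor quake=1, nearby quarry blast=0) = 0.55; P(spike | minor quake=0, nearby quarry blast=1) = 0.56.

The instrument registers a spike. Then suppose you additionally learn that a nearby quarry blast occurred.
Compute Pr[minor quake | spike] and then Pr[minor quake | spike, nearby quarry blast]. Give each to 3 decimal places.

Sum P(spike|·) weighted by the priors over the 4 (minor quake, nearby quarry blast) configurations:
  P(spike) = 0.03·0.75·0.72 + 0.56·0.75·0.28 + 0.55·0.25·0.72 + 0.77·0.25·0.28
        = 0.016200 + 0.117600 + 0.099000 + 0.053900 = 0.286700
Keeping only the minor quake-present terms gives 0.152900, so
  P(minor quake | spike) = 0.152900 / 0.286700 ≈ 0.533

With the extra evidence:
P(spike | nearby quarry blast) = 0.56·0.75 + 0.77·0.25 = 0.420000 + 0.192500 = 0.612500
Restricting to configurations with minor quake present: 0.77·0.25 = 0.192500.
Hence the posterior is 0.192500/0.612500 ≈ 0.314.
Conditioning on nearby quarry blast lowers the posterior on minor quake: the classic explaining-away effect in a common-effect structure.

Pr[minor quake | spike] ≈ 0.533; Pr[minor quake | spike, nearby quarry blast] ≈ 0.314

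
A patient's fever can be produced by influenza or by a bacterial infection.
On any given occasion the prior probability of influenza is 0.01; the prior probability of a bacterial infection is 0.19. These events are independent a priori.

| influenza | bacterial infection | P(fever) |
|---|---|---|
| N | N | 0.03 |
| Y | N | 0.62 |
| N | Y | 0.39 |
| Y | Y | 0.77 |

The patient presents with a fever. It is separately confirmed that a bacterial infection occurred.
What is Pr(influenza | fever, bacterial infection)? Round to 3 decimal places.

Numerator (weight on configurations with influenza): 0.77×0.01 = 0.007700
Normalizer over all consistent configurations: 0.39×0.99 + 0.77×0.01 = 0.393800
P(influenza | fever, bacterial infection) = 0.007700/0.393800 ≈ 0.020

Pr(influenza | fever, bacterial infection) ≈ 0.020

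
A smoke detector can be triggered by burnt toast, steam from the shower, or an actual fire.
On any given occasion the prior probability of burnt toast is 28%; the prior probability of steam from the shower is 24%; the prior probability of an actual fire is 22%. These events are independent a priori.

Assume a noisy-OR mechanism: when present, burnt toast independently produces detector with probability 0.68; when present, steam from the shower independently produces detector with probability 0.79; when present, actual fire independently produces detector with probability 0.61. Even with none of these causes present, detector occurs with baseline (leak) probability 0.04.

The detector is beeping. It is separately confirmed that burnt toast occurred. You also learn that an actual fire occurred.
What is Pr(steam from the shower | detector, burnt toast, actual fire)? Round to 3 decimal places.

Pr(steam from the shower | detector, burnt toast, actual fire) ≈ 0.259

Under noisy-OR, P(detector | causes) = 1 − (1−0.04)·∏(1−qᵢ) over the active causes.
For the numerator, keep only steam from the shower=true terms: 0.97484×0.24 = 0.233962
Normalizer over all consistent configurations: 0.880192×0.76 + 0.97484×0.24 = 0.902908
Posterior = 0.233962 / 0.902908 ≈ 0.259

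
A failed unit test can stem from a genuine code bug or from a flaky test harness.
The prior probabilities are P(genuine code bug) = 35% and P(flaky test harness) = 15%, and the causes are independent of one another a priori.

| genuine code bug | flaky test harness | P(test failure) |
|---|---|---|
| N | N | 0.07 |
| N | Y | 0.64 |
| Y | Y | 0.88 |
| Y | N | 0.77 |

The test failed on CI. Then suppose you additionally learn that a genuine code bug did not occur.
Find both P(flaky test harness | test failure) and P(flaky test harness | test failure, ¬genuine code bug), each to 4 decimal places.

P(flaky test harness | test failure) ≈ 0.2886; P(flaky test harness | test failure, ¬genuine code bug) ≈ 0.6174

Sum P(test failure|·) weighted by the priors over the 4 (genuine code bug, flaky test harness) configurations:
  P(test failure) = 0.07·0.65·0.85 + 0.64·0.65·0.15 + 0.77·0.35·0.85 + 0.88·0.35·0.15
        = 0.038675 + 0.062400 + 0.229075 + 0.046200 = 0.376350
The terms with flaky test harness present sum to 0.108600, so
  P(flaky test harness | test failure) = 0.108600 / 0.376350 ≈ 0.2886

With the extra evidence:
Weight on flaky test harness=true, given the evidence: 0.64*0.15 = 0.096000
Denominator P(test failure | ¬genuine code bug): 0.07*0.85 + 0.64*0.15 = 0.155500
Posterior = 0.096000 / 0.155500 ≈ 0.6174
With genuine code bug excluded, flaky test harness must carry more of the explanatory weight for the test failure.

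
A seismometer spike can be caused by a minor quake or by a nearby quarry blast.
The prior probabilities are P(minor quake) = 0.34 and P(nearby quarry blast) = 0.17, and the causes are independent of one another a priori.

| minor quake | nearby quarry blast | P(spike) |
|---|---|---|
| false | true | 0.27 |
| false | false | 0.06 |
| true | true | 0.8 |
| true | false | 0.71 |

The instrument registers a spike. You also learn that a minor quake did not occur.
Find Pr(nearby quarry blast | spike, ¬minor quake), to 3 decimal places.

Pr(nearby quarry blast | spike, ¬minor quake) ≈ 0.480

By total probability over both values of nearby quarry blast:
  P(spike | ¬minor quake) = 0.06×0.83 + 0.27×0.17
        = 0.049800 + 0.045900 = 0.095700
Configurations with nearby quarry blast contribute 0.045900, so
  P(nearby quarry blast | spike, ¬minor quake) = 0.045900 / 0.095700 ≈ 0.480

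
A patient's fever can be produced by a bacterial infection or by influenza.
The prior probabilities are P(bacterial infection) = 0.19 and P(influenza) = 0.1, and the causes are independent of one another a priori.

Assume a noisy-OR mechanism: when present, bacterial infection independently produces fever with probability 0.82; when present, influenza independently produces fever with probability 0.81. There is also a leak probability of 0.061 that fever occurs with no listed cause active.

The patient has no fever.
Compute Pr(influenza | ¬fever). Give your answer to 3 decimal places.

Under noisy-OR, P(fever | causes) = 1 − (1−0.061)·∏(1−qᵢ) over the active causes.
By total probability over the 4 (bacterial infection, influenza) configurations:
  P(¬fever) = 0.939*0.81*0.9 + 0.17841*0.81*0.1 + 0.16902*0.19*0.9 + 0.032114*0.19*0.1
        = 0.684531 + 0.014451 + 0.028902 + 0.000610 = 0.728494
The terms with influenza present sum to 0.015061, so
  P(influenza | ¬fever) = 0.015061 / 0.728494 ≈ 0.021

Pr(influenza | ¬fever) ≈ 0.021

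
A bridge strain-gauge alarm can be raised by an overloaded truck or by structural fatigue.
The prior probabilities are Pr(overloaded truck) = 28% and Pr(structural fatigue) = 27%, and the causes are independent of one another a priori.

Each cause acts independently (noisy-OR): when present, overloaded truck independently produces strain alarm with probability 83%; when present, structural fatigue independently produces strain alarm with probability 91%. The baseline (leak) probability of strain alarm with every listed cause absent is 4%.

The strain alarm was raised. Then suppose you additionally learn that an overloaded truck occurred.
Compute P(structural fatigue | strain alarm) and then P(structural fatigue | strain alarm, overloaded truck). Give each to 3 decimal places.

Under noisy-OR, P(strain alarm | causes) = 1 − (1−0.04)·∏(1−qᵢ) over the active causes.
Numerator (weight on configurations with structural fatigue): 0.177604 + 0.074490 = 0.252094
Denominator P(strain alarm): 0.04·0.72·0.73 + 0.9136·0.72·0.27 + 0.8368·0.28·0.73 + 0.985312·0.28·0.27 = 0.444160
Posterior = 0.252094 / 0.444160 ≈ 0.568

Now also conditioning on overloaded truck=true:
P(strain alarm | overloaded truck) = 0.8368*0.73 + 0.985312*0.27 = 0.610864 + 0.266034 = 0.876898
Restricting to configurations with structural fatigue present: 0.985312*0.27 = 0.266034.
P(structural fatigue | strain alarm, overloaded truck) = 0.266034 / 0.876898 ≈ 0.303
— overloaded truck explains away the evidence for structural fatigue.

P(structural fatigue | strain alarm) ≈ 0.568; P(structural fatigue | strain alarm, overloaded truck) ≈ 0.303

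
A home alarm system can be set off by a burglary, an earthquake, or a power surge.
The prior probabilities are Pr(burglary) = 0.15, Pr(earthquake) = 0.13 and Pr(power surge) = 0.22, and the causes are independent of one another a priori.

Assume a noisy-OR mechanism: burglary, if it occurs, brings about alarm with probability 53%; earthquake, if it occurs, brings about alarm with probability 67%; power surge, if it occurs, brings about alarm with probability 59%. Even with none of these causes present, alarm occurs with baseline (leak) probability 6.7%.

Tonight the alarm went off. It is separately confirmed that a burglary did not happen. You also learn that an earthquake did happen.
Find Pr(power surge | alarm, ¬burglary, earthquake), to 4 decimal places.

Pr(power surge | alarm, ¬burglary, earthquake) ≈ 0.2626

Under noisy-OR, P(alarm | causes) = 1 − (1−0.067)·∏(1−qᵢ) over the active causes.
For the numerator, keep only power surge=true terms: 0.873765×0.22 = 0.192228
The normalizing constant is 0.69211×0.78 + 0.873765×0.22 = 0.732074
Posterior = 0.192228 / 0.732074 ≈ 0.2626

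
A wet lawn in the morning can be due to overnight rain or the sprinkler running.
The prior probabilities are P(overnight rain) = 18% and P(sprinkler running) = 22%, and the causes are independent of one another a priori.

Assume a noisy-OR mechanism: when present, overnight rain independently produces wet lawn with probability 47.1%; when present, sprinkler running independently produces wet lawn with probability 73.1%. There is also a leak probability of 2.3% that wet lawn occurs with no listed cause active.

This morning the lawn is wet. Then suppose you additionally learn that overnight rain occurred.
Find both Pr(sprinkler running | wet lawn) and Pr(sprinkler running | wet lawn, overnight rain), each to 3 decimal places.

Pr(sprinkler running | wet lawn) ≈ 0.669; Pr(sprinkler running | wet lawn, overnight rain) ≈ 0.334

Under noisy-OR, P(wet lawn | causes) = 1 − (1−0.023)·∏(1−qᵢ) over the active causes.
Numerator (weight on configurations with sprinkler running): 0.132989 + 0.034094 = 0.167083
Normalizer over all consistent configurations: 0.023*0.82*0.78 + 0.737187*0.82*0.22 + 0.483167*0.18*0.78 + 0.860972*0.18*0.22 = 0.249631
Posterior = 0.167083 / 0.249631 ≈ 0.669

Now condition on the additional information:
P(wet lawn | overnight rain) = 0.483167×0.78 + 0.860972×0.22 = 0.376870 + 0.189414 = 0.566284
Of this, 0.189414 comes from 0.860972×0.22 (the sprinkler running=true cases).
So P(sprinkler running | wet lawn, overnight rain) = 0.189414/0.566284 ≈ 0.334.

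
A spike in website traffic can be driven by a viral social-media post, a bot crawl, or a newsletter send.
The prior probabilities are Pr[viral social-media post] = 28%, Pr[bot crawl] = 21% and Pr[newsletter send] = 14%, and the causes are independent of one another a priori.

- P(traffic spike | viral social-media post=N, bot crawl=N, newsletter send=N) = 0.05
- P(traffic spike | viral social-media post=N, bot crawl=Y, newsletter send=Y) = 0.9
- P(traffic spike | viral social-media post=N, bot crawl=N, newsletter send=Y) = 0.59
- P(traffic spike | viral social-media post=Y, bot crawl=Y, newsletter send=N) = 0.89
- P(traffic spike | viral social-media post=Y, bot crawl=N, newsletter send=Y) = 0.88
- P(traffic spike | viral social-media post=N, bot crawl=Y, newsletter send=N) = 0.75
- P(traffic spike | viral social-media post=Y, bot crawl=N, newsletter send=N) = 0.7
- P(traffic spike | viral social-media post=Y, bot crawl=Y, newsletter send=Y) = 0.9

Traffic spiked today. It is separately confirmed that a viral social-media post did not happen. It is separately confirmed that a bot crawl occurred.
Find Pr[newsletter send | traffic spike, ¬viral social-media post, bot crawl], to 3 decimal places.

Pr[newsletter send | traffic spike, ¬viral social-media post, bot crawl] ≈ 0.163

P(traffic spike | ¬viral social-media post, bot crawl) = 0.75×0.86 + 0.9×0.14 = 0.645000 + 0.126000 = 0.771000
Restricting to configurations with newsletter send present: 0.9×0.14 = 0.126000.
Hence the posterior is 0.126000/0.771000 ≈ 0.163.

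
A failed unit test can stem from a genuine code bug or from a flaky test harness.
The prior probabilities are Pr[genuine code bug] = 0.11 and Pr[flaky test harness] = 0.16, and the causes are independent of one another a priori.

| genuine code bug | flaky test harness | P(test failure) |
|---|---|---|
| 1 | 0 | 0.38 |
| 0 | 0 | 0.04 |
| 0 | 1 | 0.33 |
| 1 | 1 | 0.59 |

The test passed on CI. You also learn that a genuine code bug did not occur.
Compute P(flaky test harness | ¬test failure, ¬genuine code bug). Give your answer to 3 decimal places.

Weight on flaky test harness=true, given the evidence: 0.67*0.16 = 0.107200
Denominator P(¬test failure | ¬genuine code bug): 0.96*0.84 + 0.67*0.16 = 0.913600
P(flaky test harness | ¬test failure, ¬genuine code bug) = 0.107200/0.913600 ≈ 0.117

P(flaky test harness | ¬test failure, ¬genuine code bug) ≈ 0.117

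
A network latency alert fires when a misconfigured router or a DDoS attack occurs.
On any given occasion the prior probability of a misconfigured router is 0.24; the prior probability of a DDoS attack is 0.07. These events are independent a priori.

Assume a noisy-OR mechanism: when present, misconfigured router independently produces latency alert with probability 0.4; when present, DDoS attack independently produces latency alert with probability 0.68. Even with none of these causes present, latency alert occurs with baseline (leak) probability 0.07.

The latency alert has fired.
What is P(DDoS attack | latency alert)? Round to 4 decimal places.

P(DDoS attack | latency alert) ≈ 0.2567

Under noisy-OR, P(latency alert | causes) = 1 − (1−0.07)·∏(1−qᵢ) over the active causes.
P(latency alert) = 0.07·0.76·0.93 + 0.7024·0.76·0.07 + 0.442·0.24·0.93 + 0.82144·0.24·0.07 = 0.049476 + 0.037368 + 0.098654 + 0.013800 = 0.199298
Restricting to configurations with DDoS attack present: 0.037368 + 0.013800 = 0.051168.
Hence the posterior is 0.051168/0.199298 ≈ 0.2567.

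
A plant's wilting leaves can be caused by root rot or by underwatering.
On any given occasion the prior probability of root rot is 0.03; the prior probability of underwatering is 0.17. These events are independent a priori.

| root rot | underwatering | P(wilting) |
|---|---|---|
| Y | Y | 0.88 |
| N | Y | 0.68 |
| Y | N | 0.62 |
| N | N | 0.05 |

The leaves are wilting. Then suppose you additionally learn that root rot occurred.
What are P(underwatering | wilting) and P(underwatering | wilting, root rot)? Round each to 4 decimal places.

P(wilting) = 0.05·0.97·0.83 + 0.68·0.97·0.17 + 0.62·0.03·0.83 + 0.88·0.03·0.17 = 0.040255 + 0.112132 + 0.015438 + 0.004488 = 0.172313
Restricting to configurations with underwatering present: 0.112132 + 0.004488 = 0.116620.
So P(underwatering | wilting) = 0.116620/0.172313 ≈ 0.6768.

With the extra evidence:
Weight on underwatering=true, given the evidence: 0.88*0.17 = 0.149600
The normalizing constant is 0.62*0.83 + 0.88*0.17 = 0.664200
Posterior = 0.149600 / 0.664200 ≈ 0.2252

P(underwatering | wilting) ≈ 0.6768; P(underwatering | wilting, root rot) ≈ 0.2252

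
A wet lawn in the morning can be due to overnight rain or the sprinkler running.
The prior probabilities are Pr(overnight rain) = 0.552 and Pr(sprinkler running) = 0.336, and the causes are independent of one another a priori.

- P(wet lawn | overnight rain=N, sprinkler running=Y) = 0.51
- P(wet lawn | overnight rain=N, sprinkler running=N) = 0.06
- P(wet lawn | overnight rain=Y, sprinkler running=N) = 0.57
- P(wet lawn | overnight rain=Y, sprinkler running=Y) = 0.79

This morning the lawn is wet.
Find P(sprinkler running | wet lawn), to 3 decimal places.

P(wet lawn) = 0.06×0.448×0.664 + 0.51×0.448×0.336 + 0.57×0.552×0.664 + 0.79×0.552×0.336 = 0.017848 + 0.076769 + 0.208921 + 0.146523 = 0.450061
Of this, 0.223292 comes from 0.076769 + 0.146523 (the sprinkler running=true cases).
Hence the posterior is 0.223292/0.450061 ≈ 0.496.

P(sprinkler running | wet lawn) ≈ 0.496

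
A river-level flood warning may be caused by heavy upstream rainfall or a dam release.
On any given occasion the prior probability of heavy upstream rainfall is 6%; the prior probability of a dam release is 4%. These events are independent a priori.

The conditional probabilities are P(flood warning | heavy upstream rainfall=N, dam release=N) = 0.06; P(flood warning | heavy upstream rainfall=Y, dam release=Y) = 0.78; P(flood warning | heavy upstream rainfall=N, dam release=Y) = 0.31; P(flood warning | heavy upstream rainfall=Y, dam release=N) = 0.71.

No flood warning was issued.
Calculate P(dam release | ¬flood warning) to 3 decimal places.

P(dam release | ¬flood warning) ≈ 0.030

For the numerator, keep only dam release=true terms: 0.025944 + 0.000528 = 0.026472
The normalizing constant is 0.94*0.94*0.96 + 0.69*0.94*0.04 + 0.29*0.06*0.96 + 0.22*0.06*0.04 = 0.891432
P(dam release | ¬flood warning) = 0.026472/0.891432 ≈ 0.030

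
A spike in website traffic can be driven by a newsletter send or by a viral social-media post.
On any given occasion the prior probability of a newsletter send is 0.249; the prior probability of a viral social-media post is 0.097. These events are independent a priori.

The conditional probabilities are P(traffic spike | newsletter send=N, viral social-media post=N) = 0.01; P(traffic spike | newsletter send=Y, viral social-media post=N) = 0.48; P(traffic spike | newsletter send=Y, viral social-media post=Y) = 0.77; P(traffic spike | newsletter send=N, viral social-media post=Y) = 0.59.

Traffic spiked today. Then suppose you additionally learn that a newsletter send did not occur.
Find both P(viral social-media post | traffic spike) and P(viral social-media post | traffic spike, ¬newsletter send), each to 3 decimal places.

P(viral social-media post | traffic spike) ≈ 0.349; P(viral social-media post | traffic spike, ¬newsletter send) ≈ 0.864

Sum P(traffic spike|·) weighted by the priors over the 4 (newsletter send, viral social-media post) configurations:
  P(traffic spike) = 0.01*0.751*0.903 + 0.59*0.751*0.097 + 0.48*0.249*0.903 + 0.77*0.249*0.097
        = 0.006782 + 0.042980 + 0.107927 + 0.018598 = 0.176287
The terms with viral social-media post present sum to 0.061578, so
  P(viral social-media post | traffic spike) = 0.061578 / 0.176287 ≈ 0.349

Now also conditioning on newsletter send≠true:
For the numerator, keep only viral social-media post=true terms: 0.59×0.097 = 0.057230
The normalizing constant is 0.01×0.903 + 0.59×0.097 = 0.066260
Posterior = 0.057230 / 0.066260 ≈ 0.864
Ruling out newsletter send raises the posterior on viral social-media post — the flip side of explaining away.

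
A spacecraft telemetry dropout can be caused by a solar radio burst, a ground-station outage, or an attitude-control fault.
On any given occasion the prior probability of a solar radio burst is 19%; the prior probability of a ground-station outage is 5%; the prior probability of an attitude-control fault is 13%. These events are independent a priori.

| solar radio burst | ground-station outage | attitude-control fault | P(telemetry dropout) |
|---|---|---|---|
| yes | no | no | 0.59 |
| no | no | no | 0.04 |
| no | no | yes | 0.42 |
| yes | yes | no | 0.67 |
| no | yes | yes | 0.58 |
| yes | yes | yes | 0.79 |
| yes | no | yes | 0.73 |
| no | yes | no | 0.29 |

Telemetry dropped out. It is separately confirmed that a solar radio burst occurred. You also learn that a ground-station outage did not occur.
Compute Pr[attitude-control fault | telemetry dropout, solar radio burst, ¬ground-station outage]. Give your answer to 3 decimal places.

Pr[attitude-control fault | telemetry dropout, solar radio burst, ¬ground-station outage] ≈ 0.156

Sum P(telemetry dropout|·) weighted by the priors over both values of attitude-control fault:
  P(telemetry dropout | solar radio burst, ¬ground-station outage) = 0.59·0.87 + 0.73·0.13
        = 0.513300 + 0.094900 = 0.608200
The terms with attitude-control fault present sum to 0.094900, so
  P(attitude-control fault | telemetry dropout, solar radio burst, ¬ground-station outage) = 0.094900 / 0.608200 ≈ 0.156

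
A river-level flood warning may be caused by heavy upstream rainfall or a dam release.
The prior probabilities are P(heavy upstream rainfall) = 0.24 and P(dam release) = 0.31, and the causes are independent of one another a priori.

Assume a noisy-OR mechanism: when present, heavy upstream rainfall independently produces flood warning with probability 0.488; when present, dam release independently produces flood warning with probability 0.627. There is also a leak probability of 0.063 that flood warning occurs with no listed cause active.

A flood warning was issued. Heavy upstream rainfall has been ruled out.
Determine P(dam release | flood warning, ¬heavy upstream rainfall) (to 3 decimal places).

P(dam release | flood warning, ¬heavy upstream rainfall) ≈ 0.823

Under noisy-OR, P(flood warning | causes) = 1 − (1−0.063)·∏(1−qᵢ) over the active causes.
Sum P(flood warning|·) weighted by the priors over both values of dam release:
  P(flood warning | ¬heavy upstream rainfall) = 0.063*0.69 + 0.650499*0.31
        = 0.043470 + 0.201655 = 0.245125
Keeping only the dam release-present terms gives 0.201655, so
  P(dam release | flood warning, ¬heavy upstream rainfall) = 0.201655 / 0.245125 ≈ 0.823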